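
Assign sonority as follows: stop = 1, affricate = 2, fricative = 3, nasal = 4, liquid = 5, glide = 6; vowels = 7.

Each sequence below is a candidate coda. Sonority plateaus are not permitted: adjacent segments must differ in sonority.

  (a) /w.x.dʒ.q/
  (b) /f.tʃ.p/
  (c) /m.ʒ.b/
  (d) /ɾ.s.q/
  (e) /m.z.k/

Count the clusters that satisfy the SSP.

5

(a) /w.x.dʒ.q/: profile 6-3-2-1 — obeys.
(b) /f.tʃ.p/: profile 3-2-1 — obeys.
(c) /m.ʒ.b/: profile 4-3-1 — obeys.
(d) /ɾ.s.q/: profile 5-3-1 — obeys.
(e) /m.z.k/: profile 4-3-1 — obeys.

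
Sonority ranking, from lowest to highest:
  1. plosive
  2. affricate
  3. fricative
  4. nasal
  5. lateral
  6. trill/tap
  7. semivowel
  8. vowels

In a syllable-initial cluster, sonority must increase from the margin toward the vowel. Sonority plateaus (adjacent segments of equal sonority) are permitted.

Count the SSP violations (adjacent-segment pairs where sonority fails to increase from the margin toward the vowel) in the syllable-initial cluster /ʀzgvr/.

/ʀ/: trill/tap = 6.
/z/: fricative = 3.
/g/: plosive = 1.
/v/: fricative = 3.
/r/: trill/tap = 6.
/ʀ/→/z/: 6→3 (does not rise) — violation.
/z/→/g/: 3→1 (does not rise) — violation.
/g/→/v/: 1→3 (rises) — ok.
/v/→/r/: 3→6 (rises) — ok.

2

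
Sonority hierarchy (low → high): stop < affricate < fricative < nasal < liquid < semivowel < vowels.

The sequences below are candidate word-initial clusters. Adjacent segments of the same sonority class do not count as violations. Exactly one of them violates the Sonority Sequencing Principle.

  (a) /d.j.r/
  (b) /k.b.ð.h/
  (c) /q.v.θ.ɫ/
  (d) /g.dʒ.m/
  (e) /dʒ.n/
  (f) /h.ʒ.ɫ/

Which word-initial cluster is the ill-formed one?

a

(a) sonority 1-6-5: ill-formed.
(b) sonority 1-1-3-3: well-formed.
(c) sonority 1-3-3-5: well-formed.
(d) sonority 1-2-4: well-formed.
(e) sonority 2-4: well-formed.
(f) sonority 3-3-5: well-formed.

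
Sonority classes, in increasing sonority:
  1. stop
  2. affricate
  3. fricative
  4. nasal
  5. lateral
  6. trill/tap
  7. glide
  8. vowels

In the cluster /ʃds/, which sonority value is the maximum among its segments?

/ʃ/ — fricative, sonority 3.
/d/ — stop, sonority 1.
/s/ — fricative, sonority 3.
The maximum is 3.

3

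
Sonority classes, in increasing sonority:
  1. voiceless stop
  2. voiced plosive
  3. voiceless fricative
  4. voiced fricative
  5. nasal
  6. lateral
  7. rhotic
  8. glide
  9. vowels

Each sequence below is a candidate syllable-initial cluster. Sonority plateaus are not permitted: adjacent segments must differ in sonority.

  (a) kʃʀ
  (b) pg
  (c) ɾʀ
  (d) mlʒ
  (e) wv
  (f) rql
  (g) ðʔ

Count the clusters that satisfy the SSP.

(a) sonority 1-3-7: well-formed.
(b) sonority 1-2: well-formed.
(c) sonority 7-7: ill-formed.
(d) sonority 5-6-4: ill-formed.
(e) sonority 8-4: ill-formed.
(f) sonority 7-1-6: ill-formed.
(g) sonority 4-1: ill-formed.

2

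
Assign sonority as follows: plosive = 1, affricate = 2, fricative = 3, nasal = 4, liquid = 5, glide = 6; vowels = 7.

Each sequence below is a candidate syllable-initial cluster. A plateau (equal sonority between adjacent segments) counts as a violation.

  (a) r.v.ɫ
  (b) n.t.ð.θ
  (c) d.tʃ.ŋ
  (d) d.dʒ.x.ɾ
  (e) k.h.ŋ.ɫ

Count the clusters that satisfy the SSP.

(a) 5-3-5 → violates
(b) 4-1-3-3 → violates
(c) 1-2-4 → obeys
(d) 1-2-3-5 → obeys
(e) 1-3-4-5 → obeys

3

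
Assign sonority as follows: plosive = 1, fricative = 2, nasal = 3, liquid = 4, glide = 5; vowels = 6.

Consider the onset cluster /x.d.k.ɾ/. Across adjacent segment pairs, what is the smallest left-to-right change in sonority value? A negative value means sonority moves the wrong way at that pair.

-1

/x/ — fricative, sonority 2.
/d/ — plosive, sonority 1.
/k/ — plosive, sonority 1.
/ɾ/ — liquid, sonority 4.
/x/→/d/: change -1.
/d/→/k/: change +0.
/k/→/ɾ/: change +3.
Minimum = -1.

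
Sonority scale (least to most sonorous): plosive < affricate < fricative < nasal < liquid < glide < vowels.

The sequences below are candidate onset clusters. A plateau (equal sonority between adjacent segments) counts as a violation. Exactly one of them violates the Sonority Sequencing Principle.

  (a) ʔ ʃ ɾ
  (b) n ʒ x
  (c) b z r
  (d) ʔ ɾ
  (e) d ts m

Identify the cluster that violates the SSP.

b

(a) 1-3-5 → obeys
(b) 4-3-3 → violates
(c) 1-3-5 → obeys
(d) 1-5 → obeys
(e) 1-2-4 → obeys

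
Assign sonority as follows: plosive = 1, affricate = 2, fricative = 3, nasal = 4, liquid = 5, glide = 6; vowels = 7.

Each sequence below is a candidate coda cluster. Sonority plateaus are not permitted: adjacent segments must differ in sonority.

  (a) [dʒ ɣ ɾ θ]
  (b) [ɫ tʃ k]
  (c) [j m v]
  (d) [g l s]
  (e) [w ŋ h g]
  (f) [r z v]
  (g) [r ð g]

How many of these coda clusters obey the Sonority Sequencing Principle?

(a) [dʒ ɣ ɾ θ]: profile 2-3-5-3 — violates.
(b) [ɫ tʃ k]: profile 5-2-1 — obeys.
(c) [j m v]: profile 6-4-3 — obeys.
(d) [g l s]: profile 1-5-3 — violates.
(e) [w ŋ h g]: profile 6-4-3-1 — obeys.
(f) [r z v]: profile 5-3-3 — violates.
(g) [r ð g]: profile 5-3-1 — obeys.

4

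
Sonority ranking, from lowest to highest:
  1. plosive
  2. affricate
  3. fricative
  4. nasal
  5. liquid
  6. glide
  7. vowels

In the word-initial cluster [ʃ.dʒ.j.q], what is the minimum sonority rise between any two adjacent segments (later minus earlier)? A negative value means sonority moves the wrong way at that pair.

/ʃ/ is a fricative (sonority 3).
/dʒ/ is an affricate (sonority 2).
/j/ is a glide (sonority 6).
/q/ is a plosive (sonority 1).
/ʃ/→/dʒ/: change -1.
/dʒ/→/j/: change +4.
/j/→/q/: change -5.
Minimum = -5.

-5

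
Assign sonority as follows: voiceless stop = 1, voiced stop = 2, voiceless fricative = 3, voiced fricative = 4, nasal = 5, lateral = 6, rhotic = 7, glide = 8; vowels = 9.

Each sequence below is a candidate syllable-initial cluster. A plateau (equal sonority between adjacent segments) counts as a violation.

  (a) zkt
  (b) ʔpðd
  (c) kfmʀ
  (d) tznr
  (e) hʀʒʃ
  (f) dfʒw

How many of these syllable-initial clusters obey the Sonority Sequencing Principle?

3

(a) sonority 4-1-1: ill-formed.
(b) sonority 1-1-4-2: ill-formed.
(c) sonority 1-3-5-7: well-formed.
(d) sonority 1-4-5-7: well-formed.
(e) sonority 3-7-4-3: ill-formed.
(f) sonority 2-3-4-8: well-formed.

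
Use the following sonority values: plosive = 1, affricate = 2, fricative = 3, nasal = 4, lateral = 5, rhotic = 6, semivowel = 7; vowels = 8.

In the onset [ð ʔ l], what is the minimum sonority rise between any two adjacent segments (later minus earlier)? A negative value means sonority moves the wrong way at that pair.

-2

/ð/: fricative = 3.
/ʔ/: plosive = 1.
/l/: lateral = 5.
/ð/→/ʔ/: change -2.
/ʔ/→/l/: change +4.
Minimum = -2.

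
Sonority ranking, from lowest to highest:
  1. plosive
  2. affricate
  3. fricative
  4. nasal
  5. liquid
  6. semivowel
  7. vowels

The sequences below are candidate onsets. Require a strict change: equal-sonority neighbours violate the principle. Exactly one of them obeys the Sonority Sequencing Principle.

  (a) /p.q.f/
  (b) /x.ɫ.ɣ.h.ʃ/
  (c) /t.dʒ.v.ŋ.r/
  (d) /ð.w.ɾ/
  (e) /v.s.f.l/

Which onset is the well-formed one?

(a) /p.q.f/: profile 1-1-3 — violates.
(b) /x.ɫ.ɣ.h.ʃ/: profile 3-5-3-3-3 — violates.
(c) /t.dʒ.v.ŋ.r/: profile 1-2-3-4-5 — obeys.
(d) /ð.w.ɾ/: profile 3-6-5 — violates.
(e) /v.s.f.l/: profile 3-3-3-5 — violates.

c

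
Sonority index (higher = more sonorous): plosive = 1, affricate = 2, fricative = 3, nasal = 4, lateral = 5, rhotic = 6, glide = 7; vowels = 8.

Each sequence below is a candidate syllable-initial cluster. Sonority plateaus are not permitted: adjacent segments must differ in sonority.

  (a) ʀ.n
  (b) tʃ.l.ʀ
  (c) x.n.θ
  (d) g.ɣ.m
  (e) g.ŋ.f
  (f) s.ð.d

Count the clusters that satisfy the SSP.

2

(a) ʀ.n: profile 6-4 — violates.
(b) tʃ.l.ʀ: profile 2-5-6 — obeys.
(c) x.n.θ: profile 3-4-3 — violates.
(d) g.ɣ.m: profile 1-3-4 — obeys.
(e) g.ŋ.f: profile 1-4-3 — violates.
(f) s.ð.d: profile 3-3-1 — violates.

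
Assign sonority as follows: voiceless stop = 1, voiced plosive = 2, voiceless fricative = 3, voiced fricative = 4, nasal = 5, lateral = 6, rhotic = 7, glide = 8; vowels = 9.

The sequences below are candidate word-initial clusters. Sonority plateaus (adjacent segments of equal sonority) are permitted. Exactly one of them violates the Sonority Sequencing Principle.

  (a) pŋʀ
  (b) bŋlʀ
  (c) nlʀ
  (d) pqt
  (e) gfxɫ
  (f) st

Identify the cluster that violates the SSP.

(a) sonority 1-5-7: well-formed.
(b) sonority 2-5-6-7: well-formed.
(c) sonority 5-6-7: well-formed.
(d) sonority 1-1-1: well-formed.
(e) sonority 2-3-3-6: well-formed.
(f) sonority 3-1: ill-formed.

f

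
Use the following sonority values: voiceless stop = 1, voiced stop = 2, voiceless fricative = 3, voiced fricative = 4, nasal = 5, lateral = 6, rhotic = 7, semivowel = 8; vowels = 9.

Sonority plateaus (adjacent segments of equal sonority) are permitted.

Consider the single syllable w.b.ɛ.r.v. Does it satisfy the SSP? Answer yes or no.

Onset: /w/ is a semivowel (sonority 8), /b/ is a voiced stop (sonority 2); then the nucleus /ɛ/ (sonority 9).
Onset profile 8-2-9 — does not rise throughout.
Coda: /r/ is a rhotic (sonority 7), /v/ is a voiced fricative (sonority 4).
Coda profile 9-7-4 — falls from the nucleus.

no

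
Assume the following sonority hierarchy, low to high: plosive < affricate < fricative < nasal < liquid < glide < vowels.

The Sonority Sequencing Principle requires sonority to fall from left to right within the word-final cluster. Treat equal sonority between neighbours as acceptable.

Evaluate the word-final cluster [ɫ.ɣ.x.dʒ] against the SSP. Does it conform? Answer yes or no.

/ɫ/: liquid = 5.
/ɣ/: fricative = 3.
/x/: fricative = 3.
/dʒ/: affricate = 2.
The profile 5-3-3-2 is non-increasing (plateaus allowed), so the word-final cluster satisfies the SSP.

yes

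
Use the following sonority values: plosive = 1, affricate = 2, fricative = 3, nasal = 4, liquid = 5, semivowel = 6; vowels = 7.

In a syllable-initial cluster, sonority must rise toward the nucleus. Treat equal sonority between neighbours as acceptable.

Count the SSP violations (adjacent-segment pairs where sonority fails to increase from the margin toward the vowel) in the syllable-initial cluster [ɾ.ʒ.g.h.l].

/ɾ/ is a liquid (sonority 5).
/ʒ/ is a fricative (sonority 3).
/g/ is a plosive (sonority 1).
/h/ is a fricative (sonority 3).
/l/ is a liquid (sonority 5).
/ɾ/→/ʒ/: 5→3 (does not rise) — violation.
/ʒ/→/g/: 3→1 (does not rise) — violation.
/g/→/h/: 1→3 (rises) — ok.
/h/→/l/: 3→5 (rises) — ok.

2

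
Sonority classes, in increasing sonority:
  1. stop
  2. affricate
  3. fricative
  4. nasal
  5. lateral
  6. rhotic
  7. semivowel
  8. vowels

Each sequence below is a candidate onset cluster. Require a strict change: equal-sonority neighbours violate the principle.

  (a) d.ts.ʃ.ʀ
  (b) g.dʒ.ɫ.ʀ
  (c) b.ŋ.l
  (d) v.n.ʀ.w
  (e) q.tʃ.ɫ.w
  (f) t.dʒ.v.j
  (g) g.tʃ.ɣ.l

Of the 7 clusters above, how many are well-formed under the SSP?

7

(a) d.ts.ʃ.ʀ: profile 1-2-3-6 — obeys.
(b) g.dʒ.ɫ.ʀ: profile 1-2-5-6 — obeys.
(c) b.ŋ.l: profile 1-4-5 — obeys.
(d) v.n.ʀ.w: profile 3-4-6-7 — obeys.
(e) q.tʃ.ɫ.w: profile 1-2-5-7 — obeys.
(f) t.dʒ.v.j: profile 1-2-3-7 — obeys.
(g) g.tʃ.ɣ.l: profile 1-2-3-5 — obeys.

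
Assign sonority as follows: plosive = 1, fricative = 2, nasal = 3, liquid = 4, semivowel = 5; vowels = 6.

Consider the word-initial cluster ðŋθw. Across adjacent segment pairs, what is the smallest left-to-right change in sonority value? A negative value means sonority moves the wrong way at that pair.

/ð/: fricative = 2.
/ŋ/: nasal = 3.
/θ/: fricative = 2.
/w/: semivowel = 5.
/ð/→/ŋ/: change +1.
/ŋ/→/θ/: change -1.
/θ/→/w/: change +3.
Minimum = -1.

-1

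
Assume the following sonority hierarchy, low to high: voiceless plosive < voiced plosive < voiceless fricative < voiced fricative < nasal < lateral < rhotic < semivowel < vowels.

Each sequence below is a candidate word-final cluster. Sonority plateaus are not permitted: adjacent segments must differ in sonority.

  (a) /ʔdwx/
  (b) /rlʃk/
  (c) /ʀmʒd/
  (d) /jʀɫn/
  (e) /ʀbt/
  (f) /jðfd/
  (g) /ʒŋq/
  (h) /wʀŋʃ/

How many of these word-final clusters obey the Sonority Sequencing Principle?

(a) 1-2-8-3 → violates
(b) 7-6-3-1 → obeys
(c) 7-5-4-2 → obeys
(d) 8-7-6-5 → obeys
(e) 7-2-1 → obeys
(f) 8-4-3-2 → obeys
(g) 4-5-1 → violates
(h) 8-7-5-3 → obeys

6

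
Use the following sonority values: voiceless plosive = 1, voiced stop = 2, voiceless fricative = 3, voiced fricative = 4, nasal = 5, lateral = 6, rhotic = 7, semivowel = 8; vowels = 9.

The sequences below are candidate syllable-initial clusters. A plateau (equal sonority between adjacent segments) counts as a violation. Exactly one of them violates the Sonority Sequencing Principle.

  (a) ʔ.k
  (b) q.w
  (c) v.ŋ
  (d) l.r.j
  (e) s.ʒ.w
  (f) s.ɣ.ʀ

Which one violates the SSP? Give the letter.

(a) sonority 1-1: ill-formed.
(b) sonority 1-8: well-formed.
(c) sonority 4-5: well-formed.
(d) sonority 6-7-8: well-formed.
(e) sonority 3-4-8: well-formed.
(f) sonority 3-4-7: well-formed.

a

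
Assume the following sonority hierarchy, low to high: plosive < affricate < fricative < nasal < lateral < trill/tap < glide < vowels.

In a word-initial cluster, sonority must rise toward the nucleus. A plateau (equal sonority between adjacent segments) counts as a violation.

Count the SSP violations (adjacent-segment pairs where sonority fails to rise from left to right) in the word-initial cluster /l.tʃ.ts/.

2

/l/ is a lateral (sonority 5).
/tʃ/ is an affricate (sonority 2).
/ts/ is an affricate (sonority 2).
/l/→/tʃ/: 5→2 (does not rise) — violation.
/tʃ/→/ts/: 2→2 (plateau) — violation.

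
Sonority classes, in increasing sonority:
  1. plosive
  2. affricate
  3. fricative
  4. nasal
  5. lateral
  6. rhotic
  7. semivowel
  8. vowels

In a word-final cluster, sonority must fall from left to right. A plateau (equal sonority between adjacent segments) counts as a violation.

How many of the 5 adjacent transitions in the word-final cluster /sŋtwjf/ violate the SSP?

/s/ — fricative, sonority 3.
/ŋ/ — nasal, sonority 4.
/t/ — plosive, sonority 1.
/w/ — semivowel, sonority 7.
/j/ — semivowel, sonority 7.
/f/ — fricative, sonority 3.
/s/→/ŋ/: 3→4 (does not fall) — violation.
/ŋ/→/t/: 4→1 (falls) — ok.
/t/→/w/: 1→7 (does not fall) — violation.
/w/→/j/: 7→7 (plateau) — violation.
/j/→/f/: 7→3 (falls) — ok.

3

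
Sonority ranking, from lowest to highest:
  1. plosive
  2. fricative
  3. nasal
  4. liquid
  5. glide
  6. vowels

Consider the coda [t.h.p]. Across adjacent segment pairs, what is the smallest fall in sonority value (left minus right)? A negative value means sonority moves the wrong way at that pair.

-1

/t/: plosive = 1.
/h/: fricative = 2.
/p/: plosive = 1.
/t/→/h/: change -1.
/h/→/p/: change +1.
Minimum = -1.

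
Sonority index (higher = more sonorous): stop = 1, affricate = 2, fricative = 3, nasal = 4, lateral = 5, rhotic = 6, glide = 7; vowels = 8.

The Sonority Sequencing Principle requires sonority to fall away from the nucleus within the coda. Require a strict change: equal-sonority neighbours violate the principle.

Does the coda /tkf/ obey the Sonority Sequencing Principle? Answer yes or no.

/t/ is a stop (sonority 1).
/k/ is a stop (sonority 1).
/f/ is a fricative (sonority 3).
The profile is 1-1-3. Between /t/ (1) and /k/ (1) sonority does not fall, so the cluster violates the SSP.

no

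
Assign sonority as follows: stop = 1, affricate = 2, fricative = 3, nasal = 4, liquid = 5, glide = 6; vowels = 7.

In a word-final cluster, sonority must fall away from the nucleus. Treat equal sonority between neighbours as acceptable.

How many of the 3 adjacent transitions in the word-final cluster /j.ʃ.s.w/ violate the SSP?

/j/: glide = 6.
/ʃ/: fricative = 3.
/s/: fricative = 3.
/w/: glide = 6.
/j/→/ʃ/: 6→3 (falls) — ok.
/ʃ/→/s/: 3→3 (plateau, allowed) — ok.
/s/→/w/: 3→6 (does not fall) — violation.

1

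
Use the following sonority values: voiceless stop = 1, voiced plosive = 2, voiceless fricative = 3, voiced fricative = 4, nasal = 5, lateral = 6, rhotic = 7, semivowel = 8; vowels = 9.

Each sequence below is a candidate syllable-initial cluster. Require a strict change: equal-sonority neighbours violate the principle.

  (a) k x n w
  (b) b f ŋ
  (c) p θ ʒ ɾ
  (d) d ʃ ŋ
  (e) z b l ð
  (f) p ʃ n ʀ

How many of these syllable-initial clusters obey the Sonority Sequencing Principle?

(a) k x n w: profile 1-3-5-8 — obeys.
(b) b f ŋ: profile 2-3-5 — obeys.
(c) p θ ʒ ɾ: profile 1-3-4-7 — obeys.
(d) d ʃ ŋ: profile 2-3-5 — obeys.
(e) z b l ð: profile 4-2-6-4 — violates.
(f) p ʃ n ʀ: profile 1-3-5-7 — obeys.

5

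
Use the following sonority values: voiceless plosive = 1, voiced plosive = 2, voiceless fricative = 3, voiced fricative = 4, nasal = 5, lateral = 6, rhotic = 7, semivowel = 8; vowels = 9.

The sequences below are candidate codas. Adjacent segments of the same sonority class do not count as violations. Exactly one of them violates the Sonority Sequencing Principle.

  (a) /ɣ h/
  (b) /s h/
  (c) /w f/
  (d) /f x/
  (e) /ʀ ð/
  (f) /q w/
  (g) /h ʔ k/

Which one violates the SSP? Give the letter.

(a) /ɣ h/: profile 4-3 — obeys.
(b) /s h/: profile 3-3 — obeys.
(c) /w f/: profile 8-3 — obeys.
(d) /f x/: profile 3-3 — obeys.
(e) /ʀ ð/: profile 7-4 — obeys.
(f) /q w/: profile 1-8 — violates.
(g) /h ʔ k/: profile 3-1-1 — obeys.

f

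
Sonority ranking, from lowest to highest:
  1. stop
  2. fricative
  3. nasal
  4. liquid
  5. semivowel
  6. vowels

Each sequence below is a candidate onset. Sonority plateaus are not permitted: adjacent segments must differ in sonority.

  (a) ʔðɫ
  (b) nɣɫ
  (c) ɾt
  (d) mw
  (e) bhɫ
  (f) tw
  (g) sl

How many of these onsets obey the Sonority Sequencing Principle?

(a) ʔðɫ: profile 1-2-4 — obeys.
(b) nɣɫ: profile 3-2-4 — violates.
(c) ɾt: profile 4-1 — violates.
(d) mw: profile 3-5 — obeys.
(e) bhɫ: profile 1-2-4 — obeys.
(f) tw: profile 1-5 — obeys.
(g) sl: profile 2-4 — obeys.

5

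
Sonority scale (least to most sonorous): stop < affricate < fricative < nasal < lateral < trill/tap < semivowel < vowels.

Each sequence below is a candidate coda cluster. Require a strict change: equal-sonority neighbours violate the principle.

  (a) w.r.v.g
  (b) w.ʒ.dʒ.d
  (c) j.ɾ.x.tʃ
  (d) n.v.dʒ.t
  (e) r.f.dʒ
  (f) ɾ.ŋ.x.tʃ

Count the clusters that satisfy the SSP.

6

(a) sonority 7-6-3-1: well-formed.
(b) sonority 7-3-2-1: well-formed.
(c) sonority 7-6-3-2: well-formed.
(d) sonority 4-3-2-1: well-formed.
(e) sonority 6-3-2: well-formed.
(f) sonority 6-4-3-2: well-formed.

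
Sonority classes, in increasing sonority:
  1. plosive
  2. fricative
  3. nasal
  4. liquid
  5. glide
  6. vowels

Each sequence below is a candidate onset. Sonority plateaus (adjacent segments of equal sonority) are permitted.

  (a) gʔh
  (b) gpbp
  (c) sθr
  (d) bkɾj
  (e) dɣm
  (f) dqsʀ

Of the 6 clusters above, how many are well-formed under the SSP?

6

(a) sonority 1-1-2: well-formed.
(b) sonority 1-1-1-1: well-formed.
(c) sonority 2-2-4: well-formed.
(d) sonority 1-1-4-5: well-formed.
(e) sonority 1-2-3: well-formed.
(f) sonority 1-1-2-4: well-formed.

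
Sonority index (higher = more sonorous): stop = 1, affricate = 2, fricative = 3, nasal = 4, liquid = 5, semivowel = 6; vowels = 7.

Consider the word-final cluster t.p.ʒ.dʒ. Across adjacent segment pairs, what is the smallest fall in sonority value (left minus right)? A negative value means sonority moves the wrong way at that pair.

-2

/t/: stop = 1.
/p/: stop = 1.
/ʒ/: fricative = 3.
/dʒ/: affricate = 2.
/t/→/p/: change +0.
/p/→/ʒ/: change -2.
/ʒ/→/dʒ/: change +1.
Minimum = -2.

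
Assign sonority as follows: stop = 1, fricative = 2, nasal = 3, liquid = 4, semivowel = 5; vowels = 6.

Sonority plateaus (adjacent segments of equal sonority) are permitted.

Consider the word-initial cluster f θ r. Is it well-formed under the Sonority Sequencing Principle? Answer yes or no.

/f/: fricative = 2.
/θ/: fricative = 2.
/r/: liquid = 4.
The profile 2-2-4 is non-decreasing (plateaus allowed), so the word-initial cluster satisfies the SSP.

yes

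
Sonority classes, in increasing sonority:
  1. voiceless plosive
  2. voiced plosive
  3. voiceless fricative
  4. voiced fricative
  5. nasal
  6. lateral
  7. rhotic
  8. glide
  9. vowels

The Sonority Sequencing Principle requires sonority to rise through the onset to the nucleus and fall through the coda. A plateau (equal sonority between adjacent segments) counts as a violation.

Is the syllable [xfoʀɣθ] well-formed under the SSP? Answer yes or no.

Onset: /x/ is a voiceless fricative (sonority 3), /f/ is a voiceless fricative (sonority 3); then the nucleus /o/ (sonority 9).
Onset profile 3-3-9 — does not strictly rise throughout.
Coda: /ʀ/ is a rhotic (sonority 7), /ɣ/ is a voiced fricative (sonority 4), /θ/ is a voiceless fricative (sonority 3).
Coda profile 9-7-4-3 — falls from the nucleus.

no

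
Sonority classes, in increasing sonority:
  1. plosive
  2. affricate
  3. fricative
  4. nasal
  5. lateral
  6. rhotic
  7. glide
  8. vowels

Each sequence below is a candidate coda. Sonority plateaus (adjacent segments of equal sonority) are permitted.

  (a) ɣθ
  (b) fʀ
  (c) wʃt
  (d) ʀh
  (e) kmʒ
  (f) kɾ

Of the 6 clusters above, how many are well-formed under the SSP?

3

(a) sonority 3-3: well-formed.
(b) sonority 3-6: ill-formed.
(c) sonority 7-3-1: well-formed.
(d) sonority 6-3: well-formed.
(e) sonority 1-4-3: ill-formed.
(f) sonority 1-6: ill-formed.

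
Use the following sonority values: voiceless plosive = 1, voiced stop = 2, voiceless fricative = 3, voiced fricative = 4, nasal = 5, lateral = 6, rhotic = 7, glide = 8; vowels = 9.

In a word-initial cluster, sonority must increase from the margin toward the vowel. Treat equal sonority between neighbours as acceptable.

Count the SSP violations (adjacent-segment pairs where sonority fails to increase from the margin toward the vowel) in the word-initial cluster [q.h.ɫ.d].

1

/q/: voiceless plosive = 1.
/h/: voiceless fricative = 3.
/ɫ/: lateral = 6.
/d/: voiced stop = 2.
/q/→/h/: 1→3 (rises) — ok.
/h/→/ɫ/: 3→6 (rises) — ok.
/ɫ/→/d/: 6→2 (does not rise) — violation.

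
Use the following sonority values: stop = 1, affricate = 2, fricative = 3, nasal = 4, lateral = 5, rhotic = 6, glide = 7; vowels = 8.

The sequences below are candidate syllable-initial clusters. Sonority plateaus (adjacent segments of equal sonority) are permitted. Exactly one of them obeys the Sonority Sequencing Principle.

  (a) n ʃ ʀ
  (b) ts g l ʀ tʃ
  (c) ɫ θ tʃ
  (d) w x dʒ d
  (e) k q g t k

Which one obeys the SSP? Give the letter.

e

(a) 4-3-6 → violates
(b) 2-1-5-6-2 → violates
(c) 5-3-2 → violates
(d) 7-3-2-1 → violates
(e) 1-1-1-1-1 → obeys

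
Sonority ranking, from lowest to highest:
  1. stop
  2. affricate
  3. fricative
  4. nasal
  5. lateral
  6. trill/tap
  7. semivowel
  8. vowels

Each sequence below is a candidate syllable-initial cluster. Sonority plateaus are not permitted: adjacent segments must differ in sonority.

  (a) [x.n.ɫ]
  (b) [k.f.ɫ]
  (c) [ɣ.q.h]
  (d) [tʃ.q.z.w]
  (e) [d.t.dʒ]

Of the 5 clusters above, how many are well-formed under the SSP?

(a) 3-4-5 → obeys
(b) 1-3-5 → obeys
(c) 3-1-3 → violates
(d) 2-1-3-7 → violates
(e) 1-1-2 → violates

2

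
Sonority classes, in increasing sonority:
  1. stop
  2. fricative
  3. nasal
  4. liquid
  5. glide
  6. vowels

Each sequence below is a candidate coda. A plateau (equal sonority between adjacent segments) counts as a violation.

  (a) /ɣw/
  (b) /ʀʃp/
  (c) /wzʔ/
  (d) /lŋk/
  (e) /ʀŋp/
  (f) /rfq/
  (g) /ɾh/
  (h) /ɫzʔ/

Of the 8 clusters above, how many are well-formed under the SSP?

(a) /ɣw/: profile 2-5 — violates.
(b) /ʀʃp/: profile 4-2-1 — obeys.
(c) /wzʔ/: profile 5-2-1 — obeys.
(d) /lŋk/: profile 4-3-1 — obeys.
(e) /ʀŋp/: profile 4-3-1 — obeys.
(f) /rfq/: profile 4-2-1 — obeys.
(g) /ɾh/: profile 4-2 — obeys.
(h) /ɫzʔ/: profile 4-2-1 — obeys.

7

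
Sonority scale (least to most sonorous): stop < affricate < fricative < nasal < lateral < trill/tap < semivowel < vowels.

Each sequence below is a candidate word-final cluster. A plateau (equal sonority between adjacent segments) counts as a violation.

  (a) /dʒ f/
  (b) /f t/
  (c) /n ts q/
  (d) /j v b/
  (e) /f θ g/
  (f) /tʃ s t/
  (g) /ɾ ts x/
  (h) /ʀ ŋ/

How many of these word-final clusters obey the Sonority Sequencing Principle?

(a) /dʒ f/: profile 2-3 — violates.
(b) /f t/: profile 3-1 — obeys.
(c) /n ts q/: profile 4-2-1 — obeys.
(d) /j v b/: profile 7-3-1 — obeys.
(e) /f θ g/: profile 3-3-1 — violates.
(f) /tʃ s t/: profile 2-3-1 — violates.
(g) /ɾ ts x/: profile 6-2-3 — violates.
(h) /ʀ ŋ/: profile 6-4 — obeys.

4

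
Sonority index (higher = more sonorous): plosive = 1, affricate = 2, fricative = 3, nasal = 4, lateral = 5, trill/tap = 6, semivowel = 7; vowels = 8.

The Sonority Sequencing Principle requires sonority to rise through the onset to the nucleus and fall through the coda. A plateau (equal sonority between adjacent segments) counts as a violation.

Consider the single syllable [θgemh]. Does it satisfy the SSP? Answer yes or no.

no

Onset: /θ/ is a fricative (sonority 3), /g/ is a plosive (sonority 1); then the nucleus /e/ (sonority 8).
Onset profile 3-1-8 — does not strictly rise throughout.
Coda: /m/ is a nasal (sonority 4), /h/ is a fricative (sonority 3).
Coda profile 8-4-3 — falls from the nucleus.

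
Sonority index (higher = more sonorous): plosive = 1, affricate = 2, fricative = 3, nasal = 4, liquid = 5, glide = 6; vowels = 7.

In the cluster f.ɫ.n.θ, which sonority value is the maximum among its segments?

/f/ is a fricative (sonority 3).
/ɫ/ is a liquid (sonority 5).
/n/ is a nasal (sonority 4).
/θ/ is a fricative (sonority 3).
The maximum is 5.

5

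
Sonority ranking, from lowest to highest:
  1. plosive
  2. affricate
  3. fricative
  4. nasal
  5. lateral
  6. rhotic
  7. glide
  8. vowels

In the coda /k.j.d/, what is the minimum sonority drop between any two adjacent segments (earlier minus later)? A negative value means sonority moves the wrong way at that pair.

-6

/k/: plosive = 1.
/j/: glide = 7.
/d/: plosive = 1.
/k/→/j/: change -6.
/j/→/d/: change +6.
Minimum = -6.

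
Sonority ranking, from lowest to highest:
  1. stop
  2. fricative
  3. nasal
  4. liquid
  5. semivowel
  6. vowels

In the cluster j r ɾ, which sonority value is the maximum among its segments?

5

/j/ — semivowel, sonority 5.
/r/ — liquid, sonority 4.
/ɾ/ — liquid, sonority 4.
The maximum is 5.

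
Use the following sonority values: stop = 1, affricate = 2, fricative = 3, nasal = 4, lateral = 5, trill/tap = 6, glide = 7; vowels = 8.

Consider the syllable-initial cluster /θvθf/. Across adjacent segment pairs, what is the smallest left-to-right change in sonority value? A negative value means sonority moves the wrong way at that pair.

/θ/ — fricative, sonority 3.
/v/ — fricative, sonority 3.
/θ/ — fricative, sonority 3.
/f/ — fricative, sonority 3.
/θ/→/v/: change +0.
/v/→/θ/: change +0.
/θ/→/f/: change +0.
Minimum = 0.

0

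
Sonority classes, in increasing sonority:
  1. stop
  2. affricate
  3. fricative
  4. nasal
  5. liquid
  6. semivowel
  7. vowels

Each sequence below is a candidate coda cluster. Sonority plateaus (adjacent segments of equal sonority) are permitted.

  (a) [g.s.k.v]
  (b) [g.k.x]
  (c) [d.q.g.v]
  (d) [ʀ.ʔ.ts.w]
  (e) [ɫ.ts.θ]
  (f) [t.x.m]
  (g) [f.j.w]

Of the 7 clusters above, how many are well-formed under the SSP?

0

(a) sonority 1-3-1-3: ill-formed.
(b) sonority 1-1-3: ill-formed.
(c) sonority 1-1-1-3: ill-formed.
(d) sonority 5-1-2-6: ill-formed.
(e) sonority 5-2-3: ill-formed.
(f) sonority 1-3-4: ill-formed.
(g) sonority 3-6-6: ill-formed.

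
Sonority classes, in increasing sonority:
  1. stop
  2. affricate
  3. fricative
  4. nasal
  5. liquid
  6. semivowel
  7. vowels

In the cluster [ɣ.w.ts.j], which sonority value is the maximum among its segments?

/ɣ/ is a fricative (sonority 3).
/w/ is a semivowel (sonority 6).
/ts/ is an affricate (sonority 2).
/j/ is a semivowel (sonority 6).
The maximum is 6.

6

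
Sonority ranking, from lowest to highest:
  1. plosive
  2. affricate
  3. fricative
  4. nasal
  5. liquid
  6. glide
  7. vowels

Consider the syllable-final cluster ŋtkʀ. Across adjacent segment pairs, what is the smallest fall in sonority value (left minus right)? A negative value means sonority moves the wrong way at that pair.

-4

/ŋ/: nasal = 4.
/t/: plosive = 1.
/k/: plosive = 1.
/ʀ/: liquid = 5.
/ŋ/→/t/: change +3.
/t/→/k/: change +0.
/k/→/ʀ/: change -4.
Minimum = -4.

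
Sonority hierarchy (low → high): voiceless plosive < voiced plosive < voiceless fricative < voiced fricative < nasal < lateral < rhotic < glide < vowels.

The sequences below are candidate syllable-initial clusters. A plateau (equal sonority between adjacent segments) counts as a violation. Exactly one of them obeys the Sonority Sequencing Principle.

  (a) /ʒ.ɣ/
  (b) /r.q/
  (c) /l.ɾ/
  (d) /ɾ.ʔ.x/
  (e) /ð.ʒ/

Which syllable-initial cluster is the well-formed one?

c

(a) /ʒ.ɣ/: profile 4-4 — violates.
(b) /r.q/: profile 7-1 — violates.
(c) /l.ɾ/: profile 6-7 — obeys.
(d) /ɾ.ʔ.x/: profile 7-1-3 — violates.
(e) /ð.ʒ/: profile 4-4 — violates.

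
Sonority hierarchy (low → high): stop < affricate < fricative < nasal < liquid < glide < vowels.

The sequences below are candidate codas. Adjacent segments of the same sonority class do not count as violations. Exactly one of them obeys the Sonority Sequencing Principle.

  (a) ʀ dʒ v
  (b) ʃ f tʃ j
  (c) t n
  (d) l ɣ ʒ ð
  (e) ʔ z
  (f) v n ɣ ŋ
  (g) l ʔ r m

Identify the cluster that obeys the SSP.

d

(a) sonority 5-2-3: ill-formed.
(b) sonority 3-3-2-6: ill-formed.
(c) sonority 1-4: ill-formed.
(d) sonority 5-3-3-3: well-formed.
(e) sonority 1-3: ill-formed.
(f) sonority 3-4-3-4: ill-formed.
(g) sonority 5-1-5-4: ill-formed.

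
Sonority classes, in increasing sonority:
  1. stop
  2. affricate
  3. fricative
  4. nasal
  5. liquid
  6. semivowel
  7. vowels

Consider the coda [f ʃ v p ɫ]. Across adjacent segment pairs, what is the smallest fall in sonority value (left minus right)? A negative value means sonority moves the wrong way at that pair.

-4

/f/ — fricative, sonority 3.
/ʃ/ — fricative, sonority 3.
/v/ — fricative, sonority 3.
/p/ — stop, sonority 1.
/ɫ/ — liquid, sonority 5.
/f/→/ʃ/: change +0.
/ʃ/→/v/: change +0.
/v/→/p/: change +2.
/p/→/ɫ/: change -4.
Minimum = -4.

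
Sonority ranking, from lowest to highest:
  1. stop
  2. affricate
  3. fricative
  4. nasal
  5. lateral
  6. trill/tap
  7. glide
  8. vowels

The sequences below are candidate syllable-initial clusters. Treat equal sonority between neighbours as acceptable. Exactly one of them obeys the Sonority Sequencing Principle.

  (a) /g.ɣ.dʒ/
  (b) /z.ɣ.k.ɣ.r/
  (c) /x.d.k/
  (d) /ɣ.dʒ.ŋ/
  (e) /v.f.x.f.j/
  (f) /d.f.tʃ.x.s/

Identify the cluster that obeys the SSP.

(a) /g.ɣ.dʒ/: profile 1-3-2 — violates.
(b) /z.ɣ.k.ɣ.r/: profile 3-3-1-3-6 — violates.
(c) /x.d.k/: profile 3-1-1 — violates.
(d) /ɣ.dʒ.ŋ/: profile 3-2-4 — violates.
(e) /v.f.x.f.j/: profile 3-3-3-3-7 — obeys.
(f) /d.f.tʃ.x.s/: profile 1-3-2-3-3 — violates.

e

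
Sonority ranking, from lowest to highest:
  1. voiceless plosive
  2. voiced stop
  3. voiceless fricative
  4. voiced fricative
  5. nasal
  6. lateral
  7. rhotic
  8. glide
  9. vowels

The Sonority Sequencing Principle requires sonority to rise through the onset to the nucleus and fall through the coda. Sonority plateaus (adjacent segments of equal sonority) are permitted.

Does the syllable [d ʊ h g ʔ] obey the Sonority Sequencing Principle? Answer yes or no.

yes

Onset: /d/ is a voiced stop (sonority 2); then the nucleus /ʊ/ (sonority 9).
Onset profile 2-9 — rises to the nucleus.
Coda: /h/ is a voiceless fricative (sonority 3), /g/ is a voiced stop (sonority 2), /ʔ/ is a voiceless plosive (sonority 1).
Coda profile 9-3-2-1 — falls from the nucleus.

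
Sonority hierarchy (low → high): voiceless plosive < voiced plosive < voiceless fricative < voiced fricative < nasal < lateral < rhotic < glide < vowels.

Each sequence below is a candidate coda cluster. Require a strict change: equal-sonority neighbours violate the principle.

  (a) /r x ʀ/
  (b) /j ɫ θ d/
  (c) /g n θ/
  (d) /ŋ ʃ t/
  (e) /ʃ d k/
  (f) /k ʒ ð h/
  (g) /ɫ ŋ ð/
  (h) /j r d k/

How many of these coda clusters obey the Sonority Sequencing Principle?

5

(a) 7-3-7 → violates
(b) 8-6-3-2 → obeys
(c) 2-5-3 → violates
(d) 5-3-1 → obeys
(e) 3-2-1 → obeys
(f) 1-4-4-3 → violates
(g) 6-5-4 → obeys
(h) 8-7-2-1 → obeys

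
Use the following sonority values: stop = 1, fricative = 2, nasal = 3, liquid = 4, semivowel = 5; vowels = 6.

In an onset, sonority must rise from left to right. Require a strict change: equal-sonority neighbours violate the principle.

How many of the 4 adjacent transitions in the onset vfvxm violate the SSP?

/v/ — fricative, sonority 2.
/f/ — fricative, sonority 2.
/v/ — fricative, sonority 2.
/x/ — fricative, sonority 2.
/m/ — nasal, sonority 3.
/v/→/f/: 2→2 (plateau) — violation.
/f/→/v/: 2→2 (plateau) — violation.
/v/→/x/: 2→2 (plateau) — violation.
/x/→/m/: 2→3 (rises) — ok.

3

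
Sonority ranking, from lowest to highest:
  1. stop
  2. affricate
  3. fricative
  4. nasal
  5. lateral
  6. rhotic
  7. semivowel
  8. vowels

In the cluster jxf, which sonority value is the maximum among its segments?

/j/ is a semivowel (sonority 7).
/x/ is a fricative (sonority 3).
/f/ is a fricative (sonority 3).
The maximum is 7.

7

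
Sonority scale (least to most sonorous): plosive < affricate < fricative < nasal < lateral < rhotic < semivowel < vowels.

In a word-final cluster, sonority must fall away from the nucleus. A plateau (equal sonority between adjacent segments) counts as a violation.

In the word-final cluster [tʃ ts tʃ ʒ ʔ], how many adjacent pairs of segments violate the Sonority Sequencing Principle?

/tʃ/ is an affricate (sonority 2).
/ts/ is an affricate (sonority 2).
/tʃ/ is an affricate (sonority 2).
/ʒ/ is a fricative (sonority 3).
/ʔ/ is a plosive (sonority 1).
/tʃ/→/ts/: 2→2 (plateau) — violation.
/ts/→/tʃ/: 2→2 (plateau) — violation.
/tʃ/→/ʒ/: 2→3 (does not fall) — violation.
/ʒ/→/ʔ/: 3→1 (falls) — ok.

3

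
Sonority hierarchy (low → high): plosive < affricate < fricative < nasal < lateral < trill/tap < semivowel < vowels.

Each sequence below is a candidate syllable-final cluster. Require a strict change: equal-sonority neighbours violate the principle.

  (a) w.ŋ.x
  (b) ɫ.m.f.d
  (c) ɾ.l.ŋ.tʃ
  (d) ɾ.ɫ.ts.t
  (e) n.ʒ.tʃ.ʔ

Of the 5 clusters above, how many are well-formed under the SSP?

(a) sonority 7-4-3: well-formed.
(b) sonority 5-4-3-1: well-formed.
(c) sonority 6-5-4-2: well-formed.
(d) sonority 6-5-2-1: well-formed.
(e) sonority 4-3-2-1: well-formed.

5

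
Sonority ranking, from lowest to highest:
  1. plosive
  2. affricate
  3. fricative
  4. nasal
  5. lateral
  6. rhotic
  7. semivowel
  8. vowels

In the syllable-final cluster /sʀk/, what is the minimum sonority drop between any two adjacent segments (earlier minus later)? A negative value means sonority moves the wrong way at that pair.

-3

/s/ is a fricative (sonority 3).
/ʀ/ is a rhotic (sonority 6).
/k/ is a plosive (sonority 1).
/s/→/ʀ/: change -3.
/ʀ/→/k/: change +5.
Minimum = -3.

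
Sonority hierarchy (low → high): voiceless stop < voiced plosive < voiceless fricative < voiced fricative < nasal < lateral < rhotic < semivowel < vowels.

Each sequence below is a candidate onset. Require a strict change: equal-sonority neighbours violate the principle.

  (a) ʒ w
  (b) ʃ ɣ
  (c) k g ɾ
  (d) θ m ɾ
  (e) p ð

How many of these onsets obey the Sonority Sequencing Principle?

(a) ʒ w: profile 4-8 — obeys.
(b) ʃ ɣ: profile 3-4 — obeys.
(c) k g ɾ: profile 1-2-7 — obeys.
(d) θ m ɾ: profile 3-5-7 — obeys.
(e) p ð: profile 1-4 — obeys.

5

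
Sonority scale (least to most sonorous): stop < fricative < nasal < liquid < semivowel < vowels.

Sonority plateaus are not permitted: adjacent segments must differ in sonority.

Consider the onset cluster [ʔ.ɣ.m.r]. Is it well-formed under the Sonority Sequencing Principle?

yes

/ʔ/ is a stop (sonority 1).
/ɣ/ is a fricative (sonority 2).
/m/ is a nasal (sonority 3).
/r/ is a liquid (sonority 4).
The profile 1-2-3-4 strictly rises, so the onset cluster satisfies the SSP.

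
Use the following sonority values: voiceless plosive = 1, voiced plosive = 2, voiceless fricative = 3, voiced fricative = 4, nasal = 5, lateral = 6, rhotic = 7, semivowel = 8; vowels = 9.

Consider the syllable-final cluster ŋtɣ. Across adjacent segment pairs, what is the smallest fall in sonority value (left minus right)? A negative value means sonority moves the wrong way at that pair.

-3

/ŋ/: nasal = 5.
/t/: voiceless plosive = 1.
/ɣ/: voiced fricative = 4.
/ŋ/→/t/: change +4.
/t/→/ɣ/: change -3.
Minimum = -3.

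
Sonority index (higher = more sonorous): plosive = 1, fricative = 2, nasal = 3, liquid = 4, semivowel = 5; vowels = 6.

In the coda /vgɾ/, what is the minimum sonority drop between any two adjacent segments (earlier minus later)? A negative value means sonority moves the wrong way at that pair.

/v/ is a fricative (sonority 2).
/g/ is a plosive (sonority 1).
/ɾ/ is a liquid (sonority 4).
/v/→/g/: change +1.
/g/→/ɾ/: change -3.
Minimum = -3.

-3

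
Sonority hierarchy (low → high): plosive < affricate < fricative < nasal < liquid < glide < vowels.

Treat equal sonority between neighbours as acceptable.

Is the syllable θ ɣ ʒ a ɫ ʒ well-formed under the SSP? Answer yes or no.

yes

Onset: /θ/ is a fricative (sonority 3), /ɣ/ is a fricative (sonority 3), /ʒ/ is a fricative (sonority 3); then the nucleus /a/ (sonority 7).
Onset profile 3-3-3-7 — rises to the nucleus.
Coda: /ɫ/ is a liquid (sonority 5), /ʒ/ is a fricative (sonority 3).
Coda profile 7-5-3 — falls from the nucleus.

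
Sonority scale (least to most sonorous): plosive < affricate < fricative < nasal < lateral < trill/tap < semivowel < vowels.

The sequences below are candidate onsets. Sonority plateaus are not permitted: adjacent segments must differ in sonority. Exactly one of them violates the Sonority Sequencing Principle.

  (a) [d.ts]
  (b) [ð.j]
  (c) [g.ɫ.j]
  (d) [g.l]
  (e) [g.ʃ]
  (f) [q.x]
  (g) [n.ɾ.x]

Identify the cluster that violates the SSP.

(a) 1-2 → obeys
(b) 3-7 → obeys
(c) 1-5-7 → obeys
(d) 1-5 → obeys
(e) 1-3 → obeys
(f) 1-3 → obeys
(g) 4-6-3 → violates

g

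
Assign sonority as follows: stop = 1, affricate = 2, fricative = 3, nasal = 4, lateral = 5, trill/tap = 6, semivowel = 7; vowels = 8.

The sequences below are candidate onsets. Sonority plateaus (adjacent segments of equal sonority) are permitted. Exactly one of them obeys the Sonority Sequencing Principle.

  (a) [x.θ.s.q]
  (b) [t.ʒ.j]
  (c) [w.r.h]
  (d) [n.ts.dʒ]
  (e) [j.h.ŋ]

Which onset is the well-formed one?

(a) [x.θ.s.q]: profile 3-3-3-1 — violates.
(b) [t.ʒ.j]: profile 1-3-7 — obeys.
(c) [w.r.h]: profile 7-6-3 — violates.
(d) [n.ts.dʒ]: profile 4-2-2 — violates.
(e) [j.h.ŋ]: profile 7-3-4 — violates.

b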